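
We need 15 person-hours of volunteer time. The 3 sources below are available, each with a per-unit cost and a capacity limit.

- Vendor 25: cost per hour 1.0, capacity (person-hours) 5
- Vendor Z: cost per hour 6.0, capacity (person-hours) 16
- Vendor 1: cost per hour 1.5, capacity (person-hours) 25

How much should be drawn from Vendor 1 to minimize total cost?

Cheapest first:
Vendor 25 at 1.0: take all 5 person-hours ; 10 still needed.
Vendor 1 at 1.5: take 10 of its 25 ; requirement met.
Vendor Z: unused.

10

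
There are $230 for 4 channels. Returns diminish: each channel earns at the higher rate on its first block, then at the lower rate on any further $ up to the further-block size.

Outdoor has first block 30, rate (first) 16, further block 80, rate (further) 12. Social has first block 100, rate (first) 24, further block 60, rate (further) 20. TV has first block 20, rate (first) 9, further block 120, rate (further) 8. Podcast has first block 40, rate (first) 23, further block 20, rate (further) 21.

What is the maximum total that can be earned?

5100

Treat each block as its own option and order by rate: Social/tier1 24 > Podcast/tier1 23 > Podcast/tier2 21 > Social/tier2 20 > Outdoor/tier1 16 > Outdoor/tier2 12 > TV/tier1 9 > TV/tier2 8.
Social tier1 at 24: fill all 100 → 130 left.
Podcast tier1 at 23: fill all 40 → 90 left.
Fill Podcast tier2 block (20 at 21) → 70 left.
Fill Social tier2 block (60 at 20) → 10 left.
Outdoor/tier1: +10 of 30 at 16; pool empty.
Total = 24×100 + 23×40 + 21×20 + 20×60 + 16×10 = 5100.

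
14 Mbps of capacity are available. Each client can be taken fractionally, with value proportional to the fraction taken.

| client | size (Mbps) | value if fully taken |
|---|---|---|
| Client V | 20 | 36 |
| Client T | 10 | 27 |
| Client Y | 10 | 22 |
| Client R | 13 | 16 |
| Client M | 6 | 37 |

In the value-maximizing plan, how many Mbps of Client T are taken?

Best value per unit of size first: Client M 37/6≈6.17, Client T 27/10≈2.7, Client Y 22/10≈2.2, Client V 36/20≈1.8, Client R 16/13≈1.23.
Take all of Client M (6 Mbps, value 37) ; 8 Mbps left.
8 Mbps left: a 8/10 share of Client T gives 27×8/10 = 21.6.

8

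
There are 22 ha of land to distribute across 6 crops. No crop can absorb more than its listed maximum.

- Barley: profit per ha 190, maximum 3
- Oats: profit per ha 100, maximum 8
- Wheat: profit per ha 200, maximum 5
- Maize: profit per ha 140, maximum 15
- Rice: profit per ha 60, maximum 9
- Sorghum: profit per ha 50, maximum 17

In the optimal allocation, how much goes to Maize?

Order the crops by profit per ha: Wheat 200 > Barley 190 > Maize 140 > Oats 100 > Rice 60 > Sorghum 50.
Wheat: +5 to 5 (cap) ; 17 left.
Barley takes 3 to reach its cap of 3 ; 14 left.
Only 14 left; Maize takes them to reach 14.

14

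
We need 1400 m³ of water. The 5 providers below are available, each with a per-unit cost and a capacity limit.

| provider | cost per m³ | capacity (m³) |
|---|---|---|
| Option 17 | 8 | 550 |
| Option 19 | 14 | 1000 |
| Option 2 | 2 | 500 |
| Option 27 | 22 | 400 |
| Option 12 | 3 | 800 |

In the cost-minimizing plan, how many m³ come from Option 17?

Use providers in increasing cost order.
Take 500 from Option 2 at 2 → need 900 more.
Option 12 (3): use full 800 → 100 m³ to go.
Option 17 (8): take the remaining 100 → done.
Option 19, Option 27: unused.

100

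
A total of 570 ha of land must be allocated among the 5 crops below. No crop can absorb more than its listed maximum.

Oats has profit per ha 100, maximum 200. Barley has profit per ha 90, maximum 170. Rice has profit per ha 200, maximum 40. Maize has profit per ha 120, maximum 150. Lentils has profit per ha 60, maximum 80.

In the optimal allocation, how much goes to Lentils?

10

Rank by profit per ha: Rice 200 > Maize 120 > Oats 100 > Barley 90 > Lentils 60.
Give Rice 40 to hit its cap of 40 — 530 left.
Maize: +150 to 150 (cap) — 380 left.
Give Oats 200 to hit its cap of 200 — 180 left.
Give Barley 170 to hit its cap of 170 — 10 left.
Lentils has room for 80 but only 10 remain, so it gets 10.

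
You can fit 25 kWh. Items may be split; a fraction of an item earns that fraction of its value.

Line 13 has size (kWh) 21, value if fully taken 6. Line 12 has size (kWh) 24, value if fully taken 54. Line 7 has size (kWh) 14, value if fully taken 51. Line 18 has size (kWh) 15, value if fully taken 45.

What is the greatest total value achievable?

Best value per unit of size first: Line 7 51/14≈3.64, Line 18 45/15≈3, Line 12 54/24≈2.25, Line 13 6/21≈0.286.
Line 7: take in full, 14 kWh for value 51 ; 11 left.
11 kWh left: a 11/15 share of Line 18 gives 45×11/15 = 33.
Total value = 84.

84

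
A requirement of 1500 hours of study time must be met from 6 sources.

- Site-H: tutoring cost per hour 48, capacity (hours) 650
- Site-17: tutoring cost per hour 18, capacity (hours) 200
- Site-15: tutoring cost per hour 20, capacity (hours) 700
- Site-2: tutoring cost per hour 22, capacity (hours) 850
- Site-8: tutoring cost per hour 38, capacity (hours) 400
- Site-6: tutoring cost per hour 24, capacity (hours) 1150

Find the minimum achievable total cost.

30800

Fill from the cheapest source first.
Site-17 (18): use full 200 ; 1300 hours to go.
Site-15 at 20: take all 700 hours ; 600 still needed.
Site-2 at 22: take 600 of its 850 ; requirement met.
Site-6, Site-8, Site-H: unused.
Cost = 200×18 + 700×20 + 600×22 = 30800.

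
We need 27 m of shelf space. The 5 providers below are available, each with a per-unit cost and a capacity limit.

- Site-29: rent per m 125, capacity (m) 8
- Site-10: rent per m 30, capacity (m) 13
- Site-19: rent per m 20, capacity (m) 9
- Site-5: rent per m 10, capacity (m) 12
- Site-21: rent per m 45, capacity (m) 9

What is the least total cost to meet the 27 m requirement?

480

Fill from the cheapest provider first.
Take 12 from Site-5 at 10 — need 15 more.
Take 9 from Site-19 at 20 — need 6 more.
Site-10 (30): take the remaining 6 — done.
Site-21, Site-29: unused.
Cost = 12×10 + 9×20 + 6×30 = 480.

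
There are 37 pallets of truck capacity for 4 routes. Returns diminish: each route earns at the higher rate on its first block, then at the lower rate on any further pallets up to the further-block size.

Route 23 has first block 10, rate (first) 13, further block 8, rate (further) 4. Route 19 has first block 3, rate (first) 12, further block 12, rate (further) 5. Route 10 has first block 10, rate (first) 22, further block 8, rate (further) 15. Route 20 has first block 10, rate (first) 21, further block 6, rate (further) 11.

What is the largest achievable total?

Rank every tier by rate: Route 10/T1 22 > Route 20/T1 21 > Route 10/T2 15 > Route 23/T1 13 > Route 19/T1 12 > Route 20/T2 11 > Route 19/T2 5 > Route 23/T2 4.
Route 10/T1 (22): +10 → 27 left.
Route 20/T1 (21): +10 → 17 left.
Fill Route 10 T2 block (8 at 15) → 9 left.
Route 23 T1 at 13: only 9 left, fill 9.
Total = 22×10 + 21×10 + 15×8 + 13×9 = 667.

667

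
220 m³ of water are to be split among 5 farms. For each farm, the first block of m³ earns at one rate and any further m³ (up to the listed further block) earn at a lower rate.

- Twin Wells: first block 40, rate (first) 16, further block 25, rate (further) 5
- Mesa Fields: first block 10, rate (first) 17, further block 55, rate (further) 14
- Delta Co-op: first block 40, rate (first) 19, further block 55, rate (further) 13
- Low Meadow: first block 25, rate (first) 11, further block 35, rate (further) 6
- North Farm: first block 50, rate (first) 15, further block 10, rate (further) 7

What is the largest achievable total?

Rank every tier by rate: Delta Co-op/T1 19 > Mesa Fields/T1 17 > Twin Wells/T1 16 > North Farm/T1 15 > Mesa Fields/T2 14 > Delta Co-op/T2 13 > Low Meadow/T1 11 > North Farm/T2 7 > Low Meadow/T2 6 > Twin Wells/T2 5.
Delta Co-op T1 at 19: fill all 40 — 180 left.
Fill Mesa Fields T1 block (10 at 17) — 170 left.
Twin Wells/T1 (16): +40 — 130 left.
North Farm T1 at 15: fill all 50 — 80 left.
Fill Mesa Fields T2 block (55 at 14) — 25 left.
Delta Co-op T2 at 13: only 25 left, fill 25.
Total = 19×40 + 17×10 + 16×40 + 15×50 + 14×55 + 13×25 = 3415.

3415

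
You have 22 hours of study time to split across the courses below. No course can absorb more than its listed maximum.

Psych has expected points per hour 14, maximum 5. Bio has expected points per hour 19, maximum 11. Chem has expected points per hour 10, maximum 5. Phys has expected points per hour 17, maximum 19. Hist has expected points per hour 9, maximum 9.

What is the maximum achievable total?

396

Highest expected points per hour first: Bio 19 > Phys 17 > Psych 14 > Chem 10 > Hist 9.
Give Bio 11 to hit its cap of 11 → 11 left.
Only 11 left; Phys takes them to reach 11.
Total = 19×11 + 17×11 = 396.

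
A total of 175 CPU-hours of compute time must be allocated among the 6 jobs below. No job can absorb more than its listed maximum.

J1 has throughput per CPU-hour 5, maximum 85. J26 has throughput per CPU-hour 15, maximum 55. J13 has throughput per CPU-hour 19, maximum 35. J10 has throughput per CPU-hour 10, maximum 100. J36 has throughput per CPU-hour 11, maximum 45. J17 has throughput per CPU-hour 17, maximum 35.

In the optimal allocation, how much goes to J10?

Rank by throughput per CPU-hour: J13 19 > J17 17 > J26 15 > J36 11 > J10 10 > J1 5.
Give J13 35 to hit its cap of 35 — 140 left.
Give J17 35 to hit its cap of 35 — 105 left.
J26: +55 to 55 (cap) — 50 left.
J36 takes 45 to reach its cap of 45 — 5 left.
J10: +5 (room for 100) → 5. Pool exhausted.

5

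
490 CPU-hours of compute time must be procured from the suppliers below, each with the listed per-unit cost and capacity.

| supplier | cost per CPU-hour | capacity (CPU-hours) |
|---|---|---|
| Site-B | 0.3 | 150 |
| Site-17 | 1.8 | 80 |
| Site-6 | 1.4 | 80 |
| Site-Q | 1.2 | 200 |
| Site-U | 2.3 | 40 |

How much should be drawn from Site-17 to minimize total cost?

Cheapest first:
Site-B at 0.3: take all 150 CPU-hours — 340 still needed.
Site-Q at 1.2: take all 200 CPU-hours — 140 still needed.
Site-6 at 1.4: take all 80 CPU-hours — 60 still needed.
Site-17 at 1.8: take 60 of its 80 — requirement met.
Site-U: unused.

60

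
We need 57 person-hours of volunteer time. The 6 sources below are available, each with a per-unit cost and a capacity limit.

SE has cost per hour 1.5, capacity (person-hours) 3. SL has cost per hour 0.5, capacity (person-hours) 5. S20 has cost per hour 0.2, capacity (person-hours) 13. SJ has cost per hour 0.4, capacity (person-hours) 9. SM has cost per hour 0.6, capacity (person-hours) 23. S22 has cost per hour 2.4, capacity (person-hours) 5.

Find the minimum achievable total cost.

36.6

Cheapest first:
S20 at 0.2: take all 13 person-hours → 44 still needed.
Take 9 from SJ at 0.4 → need 35 more.
SL at 0.5: take all 5 person-hours → 30 still needed.
SM (0.6): use full 23 → 7 person-hours to go.
SE at 1.5: take all 3 person-hours → 4 still needed.
S22 at 2.4: take 4 of its 5 → requirement met.
Cost = 13×0.2 + 9×0.4 + 5×0.5 + 23×0.6 + 3×1.5 + 4×2.4 = 36.6.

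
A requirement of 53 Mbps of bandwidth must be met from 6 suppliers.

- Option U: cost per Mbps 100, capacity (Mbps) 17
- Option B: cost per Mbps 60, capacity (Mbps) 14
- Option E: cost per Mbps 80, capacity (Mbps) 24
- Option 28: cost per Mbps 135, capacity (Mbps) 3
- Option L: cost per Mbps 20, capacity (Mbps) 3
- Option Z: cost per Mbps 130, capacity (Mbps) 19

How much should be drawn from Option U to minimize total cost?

12

Use suppliers in increasing cost order.
Option L (20): use full 3 ; 50 Mbps to go.
Option B (60): use full 14 ; 36 Mbps to go.
Take 24 from Option E at 80 ; need 12 more.
Take 12 from Option U at 100 to finish.
Option Z, Option 28: unused.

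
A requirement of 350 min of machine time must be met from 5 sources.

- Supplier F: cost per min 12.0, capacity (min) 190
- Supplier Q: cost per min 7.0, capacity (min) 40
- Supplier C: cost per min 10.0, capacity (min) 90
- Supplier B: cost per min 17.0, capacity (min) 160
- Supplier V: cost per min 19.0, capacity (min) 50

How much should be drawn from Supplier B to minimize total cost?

Cheapest first:
Supplier Q at 7.0: take all 40 min — 310 still needed.
Take 90 from Supplier C at 10.0 — need 220 more.
Take 190 from Supplier F at 12.0 — need 30 more.
Take 30 from Supplier B at 17.0 to finish.
Supplier V: unused.

30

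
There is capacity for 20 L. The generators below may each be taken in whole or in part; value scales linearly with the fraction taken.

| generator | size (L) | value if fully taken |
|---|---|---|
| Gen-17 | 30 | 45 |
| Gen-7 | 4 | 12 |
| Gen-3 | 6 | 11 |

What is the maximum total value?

Rank by value-to-size ratio: Gen-7 12/4≈3, Gen-3 11/6≈1.83, Gen-17 45/30≈1.5.
Take all of Gen-7 (4 L, value 12) → 16 L left.
Gen-3: take in full, 6 L for value 11 → 10 left.
Fill the last 10 L with part of Gen-17: 10/30 of it earns 15.
Total value = 38.

38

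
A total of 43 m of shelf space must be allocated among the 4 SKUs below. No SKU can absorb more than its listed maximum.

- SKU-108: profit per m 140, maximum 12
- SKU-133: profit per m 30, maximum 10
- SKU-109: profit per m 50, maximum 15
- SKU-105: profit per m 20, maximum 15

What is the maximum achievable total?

2850

Highest profit per m first: SKU-108 140 > SKU-109 50 > SKU-133 30 > SKU-105 20.
SKU-108: +12 to 12 (cap) → 31 left.
SKU-109 takes 15 to reach its cap of 15 → 16 left.
Give SKU-133 10 to hit its cap of 10 → 6 left.
SKU-105: +6 (room for 15) → 6. Pool exhausted.
Total = 140×12 + 30×10 + 50×15 + 20×6 = 2850.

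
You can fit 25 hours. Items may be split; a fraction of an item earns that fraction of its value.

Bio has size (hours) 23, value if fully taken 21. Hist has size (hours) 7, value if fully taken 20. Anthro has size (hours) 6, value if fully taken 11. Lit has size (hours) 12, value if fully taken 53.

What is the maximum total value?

Rank by value-to-size ratio: Lit 53/12≈4.42, Hist 20/7≈2.86, Anthro 11/6≈1.83, Bio 21/23≈0.913.
All 12 hours of Lit fit (value 53) ; 13 remain.
Hist: take in full, 7 hours for value 20 ; 6 left.
Anthro: take in full, 6 hours for value 11 ; 0 left.
Total value = 84.

84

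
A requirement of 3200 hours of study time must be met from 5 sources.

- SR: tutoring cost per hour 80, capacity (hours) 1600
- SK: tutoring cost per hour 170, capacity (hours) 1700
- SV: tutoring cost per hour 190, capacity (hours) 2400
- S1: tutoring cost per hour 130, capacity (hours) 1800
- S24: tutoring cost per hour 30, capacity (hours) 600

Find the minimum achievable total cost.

276000

Use sources in increasing cost order.
S24 (30): use full 600 — 2600 hours to go.
SR (80): use full 1600 — 1000 hours to go.
S1 at 130: take 1000 of its 1800 — requirement met.
SK, SV: unused.
Cost = 600×30 + 1600×80 + 1000×130 = 276000.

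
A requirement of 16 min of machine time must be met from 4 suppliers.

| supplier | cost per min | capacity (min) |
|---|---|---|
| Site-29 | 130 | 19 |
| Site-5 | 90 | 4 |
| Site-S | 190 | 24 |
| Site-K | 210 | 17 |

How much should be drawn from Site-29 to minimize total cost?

12

Fill from the cheapest supplier first.
Site-5 (90): use full 4 → 12 min to go.
Take 12 from Site-29 at 130 to finish.
Site-S, Site-K: unused.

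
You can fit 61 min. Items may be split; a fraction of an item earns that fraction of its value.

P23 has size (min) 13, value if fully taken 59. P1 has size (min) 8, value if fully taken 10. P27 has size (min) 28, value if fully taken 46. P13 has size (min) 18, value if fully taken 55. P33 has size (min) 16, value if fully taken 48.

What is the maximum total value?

Best value per unit of size first: P23 59/13≈4.54, P13 55/18≈3.06, P33 48/16≈3, P27 46/28≈1.64, P1 10/8≈1.25.
All 13 min of P23 fit (value 59) ; 48 remain.
P13: take in full, 18 min for value 55 ; 30 left.
P33: take in full, 16 min for value 48 ; 14 left.
Only 14 min remain; take 14/28 of P27 for value 46×14/28 = 23.
Total value = 185.

185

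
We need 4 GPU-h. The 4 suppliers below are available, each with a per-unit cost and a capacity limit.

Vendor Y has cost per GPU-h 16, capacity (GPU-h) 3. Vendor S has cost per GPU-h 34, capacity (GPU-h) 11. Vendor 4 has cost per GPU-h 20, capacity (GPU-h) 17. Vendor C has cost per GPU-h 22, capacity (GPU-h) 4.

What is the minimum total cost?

68

Use suppliers in increasing cost order.
Vendor Y at 16: take all 3 GPU-h → 1 still needed.
Vendor 4 at 20: take 1 of its 17 → requirement met.
Vendor C, Vendor S: unused.
Cost = 3×16 + 1×20 = 68.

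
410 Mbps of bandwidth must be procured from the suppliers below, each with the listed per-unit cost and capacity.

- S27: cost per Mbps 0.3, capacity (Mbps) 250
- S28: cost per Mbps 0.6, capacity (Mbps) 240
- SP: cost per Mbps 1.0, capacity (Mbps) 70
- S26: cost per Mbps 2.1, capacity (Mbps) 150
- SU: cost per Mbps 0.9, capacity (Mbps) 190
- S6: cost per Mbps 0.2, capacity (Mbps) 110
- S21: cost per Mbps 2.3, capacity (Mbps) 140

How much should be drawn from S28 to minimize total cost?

50

Use suppliers in increasing cost order.
Take 110 from S6 at 0.2 → need 300 more.
S27 at 0.3: take all 250 Mbps → 50 still needed.
Take 50 from S28 at 0.6 to finish.
SU, SP, S26, S21: unused.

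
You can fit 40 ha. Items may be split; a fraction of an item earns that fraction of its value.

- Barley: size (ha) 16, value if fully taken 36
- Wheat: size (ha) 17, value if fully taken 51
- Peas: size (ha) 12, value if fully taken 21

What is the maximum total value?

Sort by value density: Wheat 51/17≈3, Barley 36/16≈2.25, Peas 21/12≈1.75.
Wheat: take in full, 17 ha for value 51 — 23 left.
All 16 ha of Barley fit (value 36) — 7 remain.
Fill the last 7 ha with part of Peas: 7/12 of it earns 12.25.
Total value = 99.25.

99.25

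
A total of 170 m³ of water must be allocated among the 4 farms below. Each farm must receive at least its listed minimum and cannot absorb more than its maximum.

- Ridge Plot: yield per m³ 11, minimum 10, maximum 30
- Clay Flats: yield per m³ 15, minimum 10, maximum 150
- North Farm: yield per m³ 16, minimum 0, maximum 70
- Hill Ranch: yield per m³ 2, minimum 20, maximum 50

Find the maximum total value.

2320

Meeting every minimum uses 10+10+0+20 = 40 m³, leaving 130.
Highest yield per m³ first: North Farm 16 > Clay Flats 15 > Ridge Plot 11 > Hill Ranch 2.
Give North Farm 70 more to hit its cap of 70 — 60 left.
Only 60 left; Clay Flats takes them to reach 70.
Total = 11×10 + 15×70 + 16×70 + 2×20 = 2320.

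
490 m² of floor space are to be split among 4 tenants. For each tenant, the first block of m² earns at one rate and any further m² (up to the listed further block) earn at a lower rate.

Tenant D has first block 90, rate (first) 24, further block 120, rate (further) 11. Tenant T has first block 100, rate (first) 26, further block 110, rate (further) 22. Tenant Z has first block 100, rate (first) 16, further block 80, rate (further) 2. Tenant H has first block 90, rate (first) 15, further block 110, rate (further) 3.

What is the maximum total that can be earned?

10130

Rank every tier by rate: Tenant T/first 26 > Tenant D/first 24 > Tenant T/second 22 > Tenant Z/first 16 > Tenant H/first 15 > Tenant D/second 11 > Tenant H/second 3 > Tenant Z/second 2.
Tenant T first at 26: fill all 100 ; 390 left.
Fill Tenant D first block (90 at 24) ; 300 left.
Tenant T/second (22): +110 ; 190 left.
Fill Tenant Z first block (100 at 16) ; 90 left.
Tenant H first at 15: fill all 90 ; 0 left.
Total = 26×100 + 24×90 + 22×110 + 16×100 + 15×90 = 10130.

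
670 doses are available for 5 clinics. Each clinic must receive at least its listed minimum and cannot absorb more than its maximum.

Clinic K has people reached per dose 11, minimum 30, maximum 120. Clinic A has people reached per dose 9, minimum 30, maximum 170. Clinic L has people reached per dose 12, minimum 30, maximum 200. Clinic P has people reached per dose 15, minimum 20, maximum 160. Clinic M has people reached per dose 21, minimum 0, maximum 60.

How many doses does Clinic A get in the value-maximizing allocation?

Meeting every minimum uses 30+30+30+20+0 = 110 doses, leaving 560.
Highest people reached per dose first: Clinic M 21 > Clinic P 15 > Clinic L 12 > Clinic K 11 > Clinic A 9.
Clinic M takes 60 more to reach its cap of 60 → 500 left.
Clinic P takes 140 more to reach its cap of 160 → 360 left.
Clinic L: +170 to 200 (cap) → 190 left.
Clinic K: +90 to 120 (cap) → 100 left.
Clinic A: +100 (room for 140) → 130. Pool exhausted.

130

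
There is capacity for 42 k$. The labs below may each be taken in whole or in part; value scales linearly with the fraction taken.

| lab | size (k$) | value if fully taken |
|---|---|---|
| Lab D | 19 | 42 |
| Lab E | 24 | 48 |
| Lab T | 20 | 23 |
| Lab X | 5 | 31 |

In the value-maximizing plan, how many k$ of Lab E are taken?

Sort by value density: Lab X 31/5≈6.2, Lab D 42/19≈2.21, Lab E 48/24≈2, Lab T 23/20≈1.15.
Take all of Lab X (5 k$, value 31) → 37 k$ left.
Lab D: take in full, 19 k$ for value 42 → 18 left.
18 k$ left: a 18/24 share of Lab E gives 48×18/24 = 36.

18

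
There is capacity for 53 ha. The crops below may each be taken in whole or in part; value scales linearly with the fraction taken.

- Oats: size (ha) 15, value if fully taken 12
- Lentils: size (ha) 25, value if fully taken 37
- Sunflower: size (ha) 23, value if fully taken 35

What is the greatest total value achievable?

76

Best value per unit of size first: Sunflower 35/23≈1.52, Lentils 37/25≈1.48, Oats 12/15≈0.8.
Take all of Sunflower (23 ha, value 35) ; 30 ha left.
All 25 ha of Lentils fit (value 37) ; 5 remain.
Fill the last 5 ha with part of Oats: 5/15 of it earns 4.
Total value = 76.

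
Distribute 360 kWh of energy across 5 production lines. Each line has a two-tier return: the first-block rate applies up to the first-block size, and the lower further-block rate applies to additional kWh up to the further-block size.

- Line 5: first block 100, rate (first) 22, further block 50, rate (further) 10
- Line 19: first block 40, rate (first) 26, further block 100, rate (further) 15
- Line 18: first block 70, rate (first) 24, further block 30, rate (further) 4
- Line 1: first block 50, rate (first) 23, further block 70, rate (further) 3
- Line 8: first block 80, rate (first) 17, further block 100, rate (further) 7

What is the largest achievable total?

7730

Rank every tier by rate: Line 19/first 26 > Line 18/first 24 > Line 1/first 23 > Line 5/first 22 > Line 8/first 17 > Line 19/second 15 > Line 5/second 10 > Line 8/second 7 > Line 18/second 4 > Line 1/second 3.
Line 19/first (26): +40 — 320 left.
Line 18 first at 24: fill all 70 — 250 left.
Line 1/first (23): +50 — 200 left.
Line 5/first (22): +100 — 100 left.
Fill Line 8 first block (80 at 17) — 20 left.
Line 19/second: +20 of 100 at 15; pool empty.
Total = 26×40 + 24×70 + 23×50 + 22×100 + 17×80 + 15×20 = 7730.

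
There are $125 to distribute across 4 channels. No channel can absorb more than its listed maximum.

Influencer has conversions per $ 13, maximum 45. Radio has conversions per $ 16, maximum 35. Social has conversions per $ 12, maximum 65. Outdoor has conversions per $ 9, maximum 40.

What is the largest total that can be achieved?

Highest conversions per $ first: Radio 16 > Influencer 13 > Social 12 > Outdoor 9.
Radio: +35 to 35 (cap) → 90 left.
Give Influencer 45 to hit its cap of 45 → 45 left.
Only 45 left; Social takes them to reach 45.
Total = 13×45 + 16×35 + 12×45 = 1685.

1685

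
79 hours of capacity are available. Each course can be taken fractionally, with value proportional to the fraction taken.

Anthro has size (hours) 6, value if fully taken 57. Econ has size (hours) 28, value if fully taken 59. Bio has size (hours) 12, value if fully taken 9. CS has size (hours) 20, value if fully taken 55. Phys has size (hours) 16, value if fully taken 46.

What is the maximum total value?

223.75

Best value per unit of size first: Anthro 57/6≈9.5, Phys 46/16≈2.88, CS 55/20≈2.75, Econ 59/28≈2.11, Bio 9/12≈0.75.
Anthro: take in full, 6 hours for value 57 ; 73 left.
All 16 hours of Phys fit (value 46) ; 57 remain.
All 20 hours of CS fit (value 55) ; 37 remain.
Take all of Econ (28 hours, value 59) ; 9 hours left.
Only 9 hours remain; take 9/12 of Bio for value 9×9/12 = 6.75.
Total value = 223.75.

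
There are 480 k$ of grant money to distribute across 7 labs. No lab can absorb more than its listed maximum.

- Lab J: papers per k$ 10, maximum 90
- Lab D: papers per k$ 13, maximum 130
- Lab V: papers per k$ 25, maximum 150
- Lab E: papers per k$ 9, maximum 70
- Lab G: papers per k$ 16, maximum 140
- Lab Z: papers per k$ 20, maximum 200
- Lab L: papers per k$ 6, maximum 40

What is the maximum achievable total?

9830

Order the labs by papers per k$: Lab V 25 > Lab Z 20 > Lab G 16 > Lab D 13 > Lab J 10 > Lab E 9 > Lab L 6.
Lab V: +150 to 150 (cap) — 330 left.
Lab Z: +200 to 200 (cap) — 130 left.
Lab G has room for 140 but only 130 remain, so it gets 130.
Total = 25×150 + 16×130 + 20×200 = 9830.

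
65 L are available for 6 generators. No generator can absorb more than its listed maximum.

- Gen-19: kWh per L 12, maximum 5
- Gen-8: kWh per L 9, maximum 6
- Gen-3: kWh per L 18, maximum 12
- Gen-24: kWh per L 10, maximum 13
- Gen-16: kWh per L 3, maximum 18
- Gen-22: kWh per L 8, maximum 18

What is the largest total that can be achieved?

637

Highest kWh per L first: Gen-3 18 > Gen-19 12 > Gen-24 10 > Gen-8 9 > Gen-22 8 > Gen-16 3.
Gen-3 takes 12 to reach its cap of 12 → 53 left.
Gen-19: +5 to 5 (cap) → 48 left.
Gen-24 takes 13 to reach its cap of 13 → 35 left.
Gen-8: +6 to 6 (cap) → 29 left.
Gen-22: +18 to 18 (cap) → 11 left.
Gen-16 has room for 18 but only 11 remain, so it gets 11.
Total = 12×5 + 9×6 + 18×12 + 10×13 + 3×11 + 8×18 = 637.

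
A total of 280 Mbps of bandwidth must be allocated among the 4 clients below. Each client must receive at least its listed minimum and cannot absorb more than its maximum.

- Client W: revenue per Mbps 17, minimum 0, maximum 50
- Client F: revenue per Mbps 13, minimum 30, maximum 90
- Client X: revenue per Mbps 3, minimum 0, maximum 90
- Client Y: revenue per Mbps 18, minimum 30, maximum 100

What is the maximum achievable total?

3940

Meeting every minimum uses 0+30+0+30 = 60 Mbps, leaving 220.
Order the clients by revenue per Mbps: Client Y 18 > Client W 17 > Client F 13 > Client X 3.
Give Client Y 70 more to hit its cap of 100 — 150 left.
Give Client W 50 more to hit its cap of 50 — 100 left.
Client F: +60 to 90 (cap) — 40 left.
Client X has room for 90 more but only 40 remain, so it gets 40.
Total = 17×50 + 13×90 + 3×40 + 18×100 = 3940.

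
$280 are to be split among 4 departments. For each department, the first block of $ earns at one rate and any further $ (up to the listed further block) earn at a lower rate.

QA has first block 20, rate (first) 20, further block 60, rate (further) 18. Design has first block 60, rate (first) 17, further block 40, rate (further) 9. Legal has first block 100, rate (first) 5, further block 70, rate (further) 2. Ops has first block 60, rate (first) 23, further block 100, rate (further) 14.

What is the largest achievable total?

5000

Rank every tier by rate: Ops/tier1 23 > QA/tier1 20 > QA/tier2 18 > Design/tier1 17 > Ops/tier2 14 > Design/tier2 9 > Legal/tier1 5 > Legal/tier2 2.
Ops tier1 at 23: fill all 60 — 220 left.
Fill QA tier1 block (20 at 20) — 200 left.
QA/tier2 (18): +60 — 140 left.
Design tier1 at 17: fill all 60 — 80 left.
Ops/tier2: +80 of 100 at 14; pool empty.
Total = 23×60 + 20×20 + 18×60 + 17×60 + 14×80 = 5000.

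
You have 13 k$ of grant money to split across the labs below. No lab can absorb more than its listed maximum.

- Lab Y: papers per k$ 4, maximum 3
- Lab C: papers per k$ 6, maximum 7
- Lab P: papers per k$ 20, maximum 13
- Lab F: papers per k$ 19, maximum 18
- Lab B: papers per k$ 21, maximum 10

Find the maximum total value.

270

Order the labs by papers per k$: Lab B 21 > Lab P 20 > Lab F 19 > Lab C 6 > Lab Y 4.
Lab B takes 10 to reach its cap of 10 ; 3 left.
Lab P: +3 (room for 13) → 3. Pool exhausted.
Total = 20×3 + 21×10 = 270.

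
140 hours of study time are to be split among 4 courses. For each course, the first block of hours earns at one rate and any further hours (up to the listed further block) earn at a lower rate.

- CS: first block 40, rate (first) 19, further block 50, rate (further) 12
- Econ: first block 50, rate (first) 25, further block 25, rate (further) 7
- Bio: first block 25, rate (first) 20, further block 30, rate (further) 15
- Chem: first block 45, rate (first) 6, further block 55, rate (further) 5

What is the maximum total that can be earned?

2885

Order all 8 blocks by rate: Econ/first 25 > Bio/first 20 > CS/first 19 > Bio/second 15 > CS/second 12 > Econ/second 7 > Chem/first 6 > Chem/second 5.
Econ first at 25: fill all 50 ; 90 left.
Fill Bio first block (25 at 20) ; 65 left.
CS/first (19): +40 ; 25 left.
25 remain; put them into Bio second at 15.
Total = 25×50 + 20×25 + 19×40 + 15×25 = 2885.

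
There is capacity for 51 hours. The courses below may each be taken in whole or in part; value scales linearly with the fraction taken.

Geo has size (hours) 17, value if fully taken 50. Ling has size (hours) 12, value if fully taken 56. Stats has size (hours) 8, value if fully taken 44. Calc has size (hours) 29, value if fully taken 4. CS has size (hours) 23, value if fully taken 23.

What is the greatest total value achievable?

164

Best value per unit of size first: Stats 44/8≈5.5, Ling 56/12≈4.67, Geo 50/17≈2.94, CS 23/23≈1, Calc 4/29≈0.138.
All 8 hours of Stats fit (value 44) — 43 remain.
Ling: take in full, 12 hours for value 56 — 31 left.
Geo: take in full, 17 hours for value 50 — 14 left.
Only 14 hours remain; take 14/23 of CS for value 23×14/23 = 14.
Total value = 164.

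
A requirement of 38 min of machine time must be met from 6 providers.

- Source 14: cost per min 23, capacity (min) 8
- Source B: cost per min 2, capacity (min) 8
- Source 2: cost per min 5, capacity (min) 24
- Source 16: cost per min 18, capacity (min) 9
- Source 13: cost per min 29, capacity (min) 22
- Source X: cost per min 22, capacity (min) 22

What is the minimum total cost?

244

Fill from the cheapest provider first.
Take 8 from Source B at 2 → need 30 more.
Take 24 from Source 2 at 5 → need 6 more.
Source 16 at 18: take 6 of its 9 → requirement met.
Source X, Source 14, Source 13: unused.
Cost = 8×2 + 24×5 + 6×18 = 244.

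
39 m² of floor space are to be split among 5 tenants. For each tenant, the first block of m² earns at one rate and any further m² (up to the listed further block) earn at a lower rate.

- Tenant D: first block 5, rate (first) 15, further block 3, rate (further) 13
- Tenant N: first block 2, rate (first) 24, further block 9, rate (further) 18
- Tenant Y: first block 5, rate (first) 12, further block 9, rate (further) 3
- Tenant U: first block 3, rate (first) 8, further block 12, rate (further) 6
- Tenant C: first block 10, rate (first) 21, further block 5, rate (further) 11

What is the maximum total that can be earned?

Rank every tier by rate: Tenant N/T1 24 > Tenant C/T1 21 > Tenant N/T2 18 > Tenant D/T1 15 > Tenant D/T2 13 > Tenant Y/T1 12 > Tenant C/T2 11 > Tenant U/T1 8 > Tenant U/T2 6 > Tenant Y/T2 3.
Fill Tenant N T1 block (2 at 24) ; 37 left.
Tenant C T1 at 21: fill all 10 ; 27 left.
Tenant N/T2 (18): +9 ; 18 left.
Fill Tenant D T1 block (5 at 15) ; 13 left.
Tenant D T2 at 13: fill all 3 ; 10 left.
Tenant Y T1 at 12: fill all 5 ; 5 left.
Fill Tenant C T2 block (5 at 11) ; 0 left.
Total = 24×2 + 21×10 + 18×9 + 15×5 + 13×3 + 12×5 + 11×5 = 649.

649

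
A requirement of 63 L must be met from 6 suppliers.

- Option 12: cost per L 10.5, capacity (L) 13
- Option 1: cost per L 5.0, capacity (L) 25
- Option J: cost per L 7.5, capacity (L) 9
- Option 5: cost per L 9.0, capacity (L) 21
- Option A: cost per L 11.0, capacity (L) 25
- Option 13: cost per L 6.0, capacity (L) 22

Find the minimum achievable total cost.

387.5

Cheapest first:
Option 1 (5.0): use full 25 — 38 L to go.
Option 13 at 6.0: take all 22 L — 16 still needed.
Option J at 7.5: take all 9 L — 7 still needed.
Option 5 at 9.0: take 7 of its 21 — requirement met.
Option 12, Option A: unused.
Cost = 25×5.0 + 22×6.0 + 9×7.5 + 7×9.0 = 387.5.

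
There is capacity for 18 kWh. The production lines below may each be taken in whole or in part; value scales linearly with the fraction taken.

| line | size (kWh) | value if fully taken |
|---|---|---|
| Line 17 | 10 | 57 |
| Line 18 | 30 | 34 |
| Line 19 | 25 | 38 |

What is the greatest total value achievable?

69.16

Best value per unit of size first: Line 17 57/10≈5.7, Line 19 38/25≈1.52, Line 18 34/30≈1.13.
Line 17: take in full, 10 kWh for value 57 ; 8 left.
8 kWh left: a 8/25 share of Line 19 gives 38×8/25 = 12.16.
Total value = 69.16.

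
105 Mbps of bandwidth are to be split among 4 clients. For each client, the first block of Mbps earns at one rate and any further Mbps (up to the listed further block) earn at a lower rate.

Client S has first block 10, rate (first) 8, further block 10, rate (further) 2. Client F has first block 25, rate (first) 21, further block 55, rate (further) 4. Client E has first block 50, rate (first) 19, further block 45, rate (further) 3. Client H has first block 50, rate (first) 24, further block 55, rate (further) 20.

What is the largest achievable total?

Rank every tier by rate: Client H/first 24 > Client F/first 21 > Client H/second 20 > Client E/first 19 > Client S/first 8 > Client F/second 4 > Client E/second 3 > Client S/second 2.
Client H/first (24): +50 ; 55 left.
Client F first at 21: fill all 25 ; 30 left.
Client H second at 20: only 30 left, fill 30.
Total = 24×50 + 21×25 + 20×30 = 2325.

2325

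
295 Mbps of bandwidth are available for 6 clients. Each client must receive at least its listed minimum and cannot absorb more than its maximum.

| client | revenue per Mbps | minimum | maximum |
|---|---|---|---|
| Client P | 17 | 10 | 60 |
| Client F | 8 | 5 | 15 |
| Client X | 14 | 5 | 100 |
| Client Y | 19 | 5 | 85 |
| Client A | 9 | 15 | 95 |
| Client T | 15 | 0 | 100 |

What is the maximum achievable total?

Meeting every minimum uses 10+5+5+5+15+0 = 40 Mbps, leaving 255.
Rank by revenue per Mbps: Client Y 19 > Client P 17 > Client T 15 > Client X 14 > Client A 9 > Client F 8.
Give Client Y 80 more to hit its cap of 85 → 175 left.
Give Client P 50 more to hit its cap of 60 → 125 left.
Client T takes 100 more to reach its cap of 100 → 25 left.
Client X has room for 95 more but only 25 remain, so it gets 30.
Total = 17×60 + 8×5 + 14×30 + 19×85 + 9×15 + 15×100 = 4730.

4730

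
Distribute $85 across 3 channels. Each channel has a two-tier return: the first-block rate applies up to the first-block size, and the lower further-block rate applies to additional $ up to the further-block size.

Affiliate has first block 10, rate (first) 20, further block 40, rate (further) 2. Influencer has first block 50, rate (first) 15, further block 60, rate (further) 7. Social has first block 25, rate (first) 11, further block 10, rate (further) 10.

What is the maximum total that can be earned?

Order all 6 blocks by rate: Affiliate/tier1 20 > Influencer/tier1 15 > Social/tier1 11 > Social/tier2 10 > Influencer/tier2 7 > Affiliate/tier2 2.
Fill Affiliate tier1 block (10 at 20) ; 75 left.
Influencer/tier1 (15): +50 ; 25 left.
Social tier1 at 11: fill all 25 ; 0 left.
Total = 20×10 + 15×50 + 11×25 = 1225.

1225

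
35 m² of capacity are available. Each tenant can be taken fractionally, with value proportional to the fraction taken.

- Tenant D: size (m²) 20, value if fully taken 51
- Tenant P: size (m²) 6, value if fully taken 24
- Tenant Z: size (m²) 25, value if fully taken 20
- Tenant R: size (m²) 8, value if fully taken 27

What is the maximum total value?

102.8

Sort by value density: Tenant P 24/6≈4, Tenant R 27/8≈3.38, Tenant D 51/20≈2.55, Tenant Z 20/25≈0.8.
Tenant P: take in full, 6 m² for value 24 — 29 left.
All 8 m² of Tenant R fit (value 27) — 21 remain.
Take all of Tenant D (20 m², value 51) — 1 m² left.
Fill the last 1 m² with part of Tenant Z: 1/25 of it earns 0.8.
Total value = 102.8.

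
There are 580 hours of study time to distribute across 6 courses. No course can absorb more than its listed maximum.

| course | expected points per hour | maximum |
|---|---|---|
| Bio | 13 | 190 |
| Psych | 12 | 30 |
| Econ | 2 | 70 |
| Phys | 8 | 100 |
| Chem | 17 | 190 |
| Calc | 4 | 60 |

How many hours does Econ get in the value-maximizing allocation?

Order the courses by expected points per hour: Chem 17 > Bio 13 > Psych 12 > Phys 8 > Calc 4 > Econ 2.
Chem takes 190 to reach its cap of 190 — 390 left.
Bio takes 190 to reach its cap of 190 — 200 left.
Give Psych 30 to hit its cap of 30 — 170 left.
Phys: +100 to 100 (cap) — 70 left.
Calc takes 60 to reach its cap of 60 — 10 left.
Only 10 left; Econ takes them to reach 10.

10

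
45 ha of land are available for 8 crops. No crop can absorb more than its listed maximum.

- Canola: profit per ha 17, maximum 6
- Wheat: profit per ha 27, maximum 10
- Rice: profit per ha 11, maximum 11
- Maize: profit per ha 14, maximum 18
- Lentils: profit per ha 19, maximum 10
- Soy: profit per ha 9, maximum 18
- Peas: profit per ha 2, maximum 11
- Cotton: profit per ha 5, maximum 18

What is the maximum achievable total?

825

Highest profit per ha first: Wheat 27 > Lentils 19 > Canola 17 > Maize 14 > Rice 11 > Soy 9 > Cotton 5 > Peas 2.
Give Wheat 10 to hit its cap of 10 — 35 left.
Lentils: +10 to 10 (cap) — 25 left.
Canola: +6 to 6 (cap) — 19 left.
Maize takes 18 to reach its cap of 18 — 1 left.
Only 1 left; Rice takes them to reach 1.
Total = 17×6 + 27×10 + 11×1 + 14×18 + 19×10 = 825.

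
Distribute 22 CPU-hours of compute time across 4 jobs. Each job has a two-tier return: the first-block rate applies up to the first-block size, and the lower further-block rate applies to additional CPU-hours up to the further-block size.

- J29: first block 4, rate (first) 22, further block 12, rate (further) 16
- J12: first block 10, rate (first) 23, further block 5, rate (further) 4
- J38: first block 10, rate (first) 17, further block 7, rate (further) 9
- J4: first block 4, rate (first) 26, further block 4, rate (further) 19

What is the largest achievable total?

Treat each block as its own option and order by rate: J4/tier1 26 > J12/tier1 23 > J29/tier1 22 > J4/tier2 19 > J38/tier1 17 > J29/tier2 16 > J38/tier2 9 > J12/tier2 4.
J4 tier1 at 26: fill all 4 — 18 left.
Fill J12 tier1 block (10 at 23) — 8 left.
J29/tier1 (22): +4 — 4 left.
J4 tier2 at 19: fill all 4 — 0 left.
Total = 26×4 + 23×10 + 22×4 + 19×4 = 498.

498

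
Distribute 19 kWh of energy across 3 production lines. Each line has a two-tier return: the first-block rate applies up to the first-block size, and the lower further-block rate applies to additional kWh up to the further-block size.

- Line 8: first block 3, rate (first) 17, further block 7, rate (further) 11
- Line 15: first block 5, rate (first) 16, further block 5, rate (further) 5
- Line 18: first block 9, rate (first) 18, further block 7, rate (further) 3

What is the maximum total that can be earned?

315

Treat each block as its own option and order by rate: Line 18/tier1 18 > Line 8/tier1 17 > Line 15/tier1 16 > Line 8/tier2 11 > Line 15/tier2 5 > Line 18/tier2 3.
Line 18 tier1 at 18: fill all 9 ; 10 left.
Fill Line 8 tier1 block (3 at 17) ; 7 left.
Fill Line 15 tier1 block (5 at 16) ; 2 left.
Line 8/tier2: +2 of 7 at 11; pool empty.
Total = 18×9 + 17×3 + 16×5 + 11×2 = 315.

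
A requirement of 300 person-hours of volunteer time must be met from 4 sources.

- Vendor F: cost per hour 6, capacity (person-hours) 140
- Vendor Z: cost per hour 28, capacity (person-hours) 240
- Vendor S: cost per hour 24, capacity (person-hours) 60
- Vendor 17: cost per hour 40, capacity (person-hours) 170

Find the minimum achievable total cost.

Cheapest first:
Vendor F (6): use full 140 ; 160 person-hours to go.
Vendor S (24): use full 60 ; 100 person-hours to go.
Take 100 from Vendor Z at 28 to finish.
Vendor 17: unused.
Cost = 140×6 + 60×24 + 100×28 = 5080.

5080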